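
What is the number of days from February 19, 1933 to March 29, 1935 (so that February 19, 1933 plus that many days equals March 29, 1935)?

Feb 19, 1933 → Feb 19, 1934: 365 days.
Feb 19, 1934 → Feb 19, 1935: 365 days.
Feb 19, 1935 → Mar 19, 1935: 28 days (February has 28).
Mar 19, 1935 → Mar 29, 1935: 10 days.
Total: 768 days.

768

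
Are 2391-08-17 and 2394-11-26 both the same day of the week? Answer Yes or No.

Yes

From Aug 17, 2391 to Nov 26, 2394 is 1197 days.
1197 mod 7 = 0, so they are the same weekday.
(Aug 17, 2391 is a Saturday; Nov 26, 2394 is a Saturday.)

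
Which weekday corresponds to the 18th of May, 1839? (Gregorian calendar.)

Doomsday rule: the anchor day for the 1800s is Friday. For year 39: 39÷12 = 3 r 3, and 3÷4 = 0, so 3+3+0 = 6.
Friday + 6 ≡ Thursday — that's 1839's doomsday.
In May the doomsday date is May 9.
May 18 is 9 days after May 9; 9 mod 7 = 2, so Thursday + 2 = Saturday.

Saturday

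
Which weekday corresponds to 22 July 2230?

Doomsday rule: the anchor day for the 2200s is Friday. For year 30: 30÷12 = 2 r 6, and 6÷4 = 1, so 2+6+1 = 9.
Friday + 9 ≡ Sunday — that's 2230's doomsday.
In July the doomsday date is Jul 11.
Jul 22 is 11 days after Jul 11; 11 mod 7 = 4, so Sunday + 4 = Thursday.

Thursday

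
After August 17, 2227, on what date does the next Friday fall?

Aug 17, 2227 is a Friday.
From Friday to the next Friday is 7 days.
Aug 17, 2227 + 7 = Aug 24, 2227.

August 24, 2227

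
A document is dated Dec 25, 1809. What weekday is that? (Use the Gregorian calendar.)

Doomsday rule: the anchor day for the 1800s is Friday. For year 09: 9÷12 = 0 r 9, and 9÷4 = 2, so 0+9+2 = 11.
Friday + 11 ≡ Tuesday — that's 1809's doomsday.
In December the doomsday date is Dec 12.
Dec 25 is 13 days after Dec 12; 13 mod 7 = 6, so Tuesday + 6 = Monday.

Monday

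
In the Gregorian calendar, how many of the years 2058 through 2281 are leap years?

Multiples of 4 in [2058,2281]: 56.
Of those, multiples of 100: 2 (not leap unless ÷400).
Multiples of 400: 0.
Leap years = 56 − 2 + 0 = 54.

54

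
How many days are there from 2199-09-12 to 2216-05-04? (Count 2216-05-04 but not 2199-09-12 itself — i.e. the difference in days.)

6078

Sep 12, 2199 → Sep 12, 2200: 365 days.
Sep 12, 2200 → Sep 12, 2201: 365 days.
Sep 12, 2201 → Sep 12, 2202: 365 days.
Sep 12, 2202 → Sep 12, 2203: 365 days.
Sep 12, 2203 → Sep 12, 2204: 366 days (Feb 29, 2204 is in that span).
Sep 12, 2204 → Sep 12, 2205: 365 days.
Sep 12, 2205 → Sep 12, 2206: 365 days.
Sep 12, 2206 → Sep 12, 2207: 365 days.
Sep 12, 2207 → Sep 12, 2208: 366 days (Feb 29, 2208 is in that span).
Sep 12, 2208 → Sep 12, 2209: 365 days.
Sep 12, 2209 → Sep 12, 2210: 365 days.
Sep 12, 2210 → Sep 12, 2211: 365 days.
Sep 12, 2211 → Sep 12, 2212: 366 days (Feb 29, 2212 is in that span).
Sep 12, 2212 → Sep 12, 2213: 365 days.
Sep 12, 2213 → Sep 12, 2214: 365 days.
Sep 12, 2214 → Sep 12, 2215: 365 days.
Sep 12, 2215 → Oct 12, 2215: 30 days (September has 30).
Oct 12, 2215 → Nov 12, 2215: 31 days (October has 31).
Nov 12, 2215 → Dec 12, 2215: 30 days (November has 30).
Dec 12, 2215 → Jan 12, 2216: 31 days (December has 31).
Jan 12, 2216 → Feb 12, 2216: 31 days (January has 31).
Feb 12, 2216 → Mar 12, 2216: 29 days (February has 29).
Mar 12, 2216 → Apr 12, 2216: 31 days (March has 31).
Apr 12, 2216 → May 4, 2216: 22 days.
Total: 6078 days.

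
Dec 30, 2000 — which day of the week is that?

Doomsday rule: the anchor day for the 2000s is Tuesday. For year 00: 0÷12 = 0 r 0, and 0÷4 = 0, so 0+0+0 = 0.
Tuesday + 0 ≡ Tuesday — that's 2000's doomsday.
In December the doomsday date is Dec 12.
Dec 30 is 18 days after Dec 12; 18 mod 7 = 4, so Tuesday + 4 = Saturday.

Saturday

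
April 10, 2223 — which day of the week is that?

Doomsday rule: the anchor day for the 2200s is Friday. For year 23: 23÷12 = 1 r 11, and 11÷4 = 2, so 1+11+2 = 14.
Friday + 14 ≡ Friday — that's 2223's doomsday.
In April the doomsday date is Apr 4.
Apr 10 is 6 days after Apr 4; 6 mod 7 = 6, so Friday + 6 = Thursday.

Thursday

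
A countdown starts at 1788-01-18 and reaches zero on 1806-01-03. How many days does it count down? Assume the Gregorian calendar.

Jan 18, 1788 → Jan 18, 1789: 366 days (Feb 29, 1788 is in that span).
Jan 18, 1789 → Jan 18, 1790: 365 days.
Jan 18, 1790 → Jan 18, 1791: 365 days.
Jan 18, 1791 → Jan 18, 1792: 365 days.
Jan 18, 1792 → Jan 18, 1793: 366 days (Feb 29, 1792 is in that span).
Jan 18, 1793 → Jan 18, 1794: 365 days.
Jan 18, 1794 → Jan 18, 1795: 365 days.
Jan 18, 1795 → Jan 18, 1796: 365 days.
Jan 18, 1796 → Jan 18, 1797: 366 days (Feb 29, 1796 is in that span).
Jan 18, 1797 → Jan 18, 1798: 365 days.
Jan 18, 1798 → Jan 18, 1799: 365 days.
Jan 18, 1799 → Jan 18, 1800: 365 days.
Jan 18, 1800 → Jan 18, 1801: 365 days.
Jan 18, 1801 → Jan 18, 1802: 365 days.
Jan 18, 1802 → Jan 18, 1803: 365 days.
Jan 18, 1803 → Jan 18, 1804: 365 days.
Jan 18, 1804 → Jan 18, 1805: 366 days (Feb 29, 1804 is in that span).
Jan 18, 1805 → Feb 18, 1805: 31 days (January has 31).
Feb 18, 1805 → Mar 18, 1805: 28 days (February has 28).
Mar 18, 1805 → Apr 18, 1805: 31 days (March has 31).
Apr 18, 1805 → May 18, 1805: 30 days (April has 30).
May 18, 1805 → Jun 18, 1805: 31 days (May has 31).
Jun 18, 1805 → Jul 18, 1805: 30 days (June has 30).
Jul 18, 1805 → Aug 18, 1805: 31 days (July has 31).
Aug 18, 1805 → Sep 18, 1805: 31 days (August has 31).
Sep 18, 1805 → Oct 18, 1805: 30 days (September has 30).
Oct 18, 1805 → Nov 18, 1805: 31 days (October has 31).
Nov 18, 1805 → Dec 18, 1805: 30 days (November has 30).
Dec 18, 1805 → Jan 3, 1806: 16 days.
Total: 6559 days.

6559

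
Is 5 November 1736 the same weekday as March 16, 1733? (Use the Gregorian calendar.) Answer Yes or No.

Yes

From Mar 16, 1733 to Nov 5, 1736 is 1330 days.
1330 mod 7 = 0, so they are the same weekday.
(Mar 16, 1733 is a Monday; Nov 5, 1736 is a Monday.)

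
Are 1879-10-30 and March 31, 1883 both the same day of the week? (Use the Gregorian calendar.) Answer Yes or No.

No

From Oct 30, 1879 to Mar 31, 1883 is 1248 days.
1248 mod 7 = 2, so they are different weekdays.
(Oct 30, 1879 is a Thursday; Mar 31, 1883 is a Saturday.)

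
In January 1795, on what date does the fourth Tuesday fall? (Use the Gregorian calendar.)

January 1, 1795 is a Thursday.
The first Tuesday is therefore January 6 (5 days later).
The fourth Tuesday is 6 + 3×7 = January 27.

January 27, 1795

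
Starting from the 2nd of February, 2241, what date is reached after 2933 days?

February 13, 2249

+365 (one year) → Feb 2, 2242 (2568 left).
+365 (one year) → Feb 2, 2243 (2203 left).
+365 (one year) → Feb 2, 2244 (1838 left).
+366 (one year; includes Feb 29, 2244) → Feb 2, 2245 (1472 left).
+365 (one year) → Feb 2, 2246 (1107 left).
+365 (one year) → Feb 2, 2247 (742 left).
+365 (one year) → Feb 2, 2248 (377 left).
Feb has 29 days: +28 → Mar 1, 2248 (349 left).
Mar has 31 days: +31 → Apr 1, 2248 (318 left).
Apr has 30 days: +30 → May 1, 2248 (288 left).
May has 31 days: +31 → Jun 1, 2248 (257 left).
Jun has 30 days: +30 → Jul 1, 2248 (227 left).
Jul has 31 days: +31 → Aug 1, 2248 (196 left).
Aug has 31 days: +31 → Sep 1, 2248 (165 left).
Sep has 30 days: +30 → Oct 1, 2248 (135 left).
Oct has 31 days: +31 → Nov 1, 2248 (104 left).
Nov has 30 days: +30 → Dec 1, 2248 (74 left).
Dec has 31 days: +31 → Jan 1, 2249 (43 left).
Jan has 31 days: +31 → Feb 1, 2249 (12 left).
+12 → Feb 13, 2249.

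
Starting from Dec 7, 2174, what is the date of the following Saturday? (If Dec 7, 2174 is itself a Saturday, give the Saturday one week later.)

December 10, 2174

Dec 7, 2174 is a Wednesday.
From Wednesday to the next Saturday is 3 days.
Dec 7, 2174 + 3 = Dec 10, 2174.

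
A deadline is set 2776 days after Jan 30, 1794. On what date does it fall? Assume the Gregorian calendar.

+365 (one year) → Jan 30, 1795 (2411 left).
+365 (one year) → Jan 30, 1796 (2046 left).
+366 (one year; includes Feb 29, 1796) → Jan 30, 1797 (1680 left).
+365 (one year) → Jan 30, 1798 (1315 left).
+365 (one year) → Jan 30, 1799 (950 left).
+365 (one year) → Jan 30, 1800 (585 left).
+365 (one year) → Jan 30, 1801 (220 left).
Jan has 31 days: +2 → Feb 1, 1801 (218 left).
Feb has 28 days: +28 → Mar 1, 1801 (190 left).
Mar has 31 days: +31 → Apr 1, 1801 (159 left).
Apr has 30 days: +30 → May 1, 1801 (129 left).
May has 31 days: +31 → Jun 1, 1801 (98 left).
Jun has 30 days: +30 → Jul 1, 1801 (68 left).
Jul has 31 days: +31 → Aug 1, 1801 (37 left).
Aug has 31 days: +31 → Sep 1, 1801 (6 left).
+6 → Sep 7, 1801.

September 7, 1801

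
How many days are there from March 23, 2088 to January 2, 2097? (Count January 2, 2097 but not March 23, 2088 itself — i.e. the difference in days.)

Mar 23, 2088 → Mar 23, 2089: 365 days.
Mar 23, 2089 → Mar 23, 2090: 365 days.
Mar 23, 2090 → Mar 23, 2091: 365 days.
Mar 23, 2091 → Mar 23, 2092: 366 days (Feb 29, 2092 is in that span).
Mar 23, 2092 → Mar 23, 2093: 365 days.
Mar 23, 2093 → Mar 23, 2094: 365 days.
Mar 23, 2094 → Mar 23, 2095: 365 days.
Mar 23, 2095 → Mar 23, 2096: 366 days (Feb 29, 2096 is in that span).
Mar 23, 2096 → Apr 23, 2096: 31 days (March has 31).
Apr 23, 2096 → May 23, 2096: 30 days (April has 30).
May 23, 2096 → Jun 23, 2096: 31 days (May has 31).
Jun 23, 2096 → Jul 23, 2096: 30 days (June has 30).
Jul 23, 2096 → Aug 23, 2096: 31 days (July has 31).
Aug 23, 2096 → Sep 23, 2096: 31 days (August has 31).
Sep 23, 2096 → Oct 23, 2096: 30 days (September has 30).
Oct 23, 2096 → Nov 23, 2096: 31 days (October has 31).
Nov 23, 2096 → Dec 23, 2096: 30 days (November has 30).
Dec 23, 2096 → Jan 2, 2097: 10 days.
Total: 3207 days.

3207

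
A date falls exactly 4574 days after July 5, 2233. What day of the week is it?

First find the weekday of Jul 5, 2233. Doomsday rule: the anchor day for the 2200s is Friday. For year 33: 33÷12 = 2 r 9, and 9÷4 = 2, so 2+9+2 = 13.
Friday + 13 ≡ Thursday — that's 2233's doomsday.
In July the doomsday date is Jul 11.
Jul 5 is 6 days before Jul 11; 6 mod 7 = 6, so Thursday − 6 = Friday.
4574 mod 7 = 3, so 4574 days after a Friday is Friday + 3 = Monday.

Monday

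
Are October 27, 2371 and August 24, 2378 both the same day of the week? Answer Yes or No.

No

From Oct 27, 2371 to Aug 24, 2378 is 2493 days.
2493 mod 7 = 1, so they are different weekdays.
(Oct 27, 2371 is a Wednesday; Aug 24, 2378 is a Thursday.)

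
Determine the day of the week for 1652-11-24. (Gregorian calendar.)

Sunday

Doomsday rule: the anchor day for the 1600s is Tuesday. For year 52: 52÷12 = 4 r 4, and 4÷4 = 1, so 4+4+1 = 9.
Tuesday + 9 ≡ Thursday — that's 1652's doomsday.
In November the doomsday date is Nov 7.
Nov 24 is 17 days after Nov 7; 17 mod 7 = 3, so Thursday + 3 = Sunday.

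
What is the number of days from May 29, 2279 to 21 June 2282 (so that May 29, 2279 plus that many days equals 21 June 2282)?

1119

May 29, 2279 → May 29, 2280: 366 days (Feb 29, 2280 is in that span).
May 29, 2280 → May 29, 2281: 365 days.
May 29, 2281 → Jun 29, 2281: 31 days (May has 31).
Jun 29, 2281 → Jul 29, 2281: 30 days (June has 30).
Jul 29, 2281 → Aug 29, 2281: 31 days (July has 31).
Aug 29, 2281 → Sep 29, 2281: 31 days (August has 31).
Sep 29, 2281 → Oct 29, 2281: 30 days (September has 30).
Oct 29, 2281 → Nov 29, 2281: 31 days (October has 31).
Nov 29, 2281 → Dec 29, 2281: 30 days (November has 30).
Dec 29, 2281 → Jan 29, 2282: 31 days (December has 31).
Jan 29, 2282 → Feb 28, 2282: 30 days (January has 31).
Feb 28, 2282 → Mar 28, 2282: 28 days (February has 28).
Mar 28, 2282 → Apr 28, 2282: 31 days (March has 31).
Apr 28, 2282 → May 28, 2282: 30 days (April has 30).
May 28, 2282 → Jun 21, 2282: 24 days.
Total: 1119 days.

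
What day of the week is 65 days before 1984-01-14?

Jan 14, 1984 is a Saturday.
65 mod 7 = 2, so 65 days before a Saturday is Saturday − 2 = Thursday.

Thursday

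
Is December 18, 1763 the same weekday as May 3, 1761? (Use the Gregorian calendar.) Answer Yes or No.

Yes

From May 3, 1761 to Dec 18, 1763 is 959 days.
959 mod 7 = 0, so they are the same weekday.
(May 3, 1761 is a Sunday; Dec 18, 1763 is a Sunday.)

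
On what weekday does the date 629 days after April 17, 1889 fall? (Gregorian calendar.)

Tuesday

Apr 17, 1889 is a Wednesday.
629 mod 7 = 6, so 629 days after a Wednesday is Wednesday + 6 = Tuesday.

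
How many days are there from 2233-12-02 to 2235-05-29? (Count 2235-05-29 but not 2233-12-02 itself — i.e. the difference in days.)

543

Dec 2, 2233 → Dec 2, 2234: 365 days.
Dec 2, 2234 → Jan 2, 2235: 31 days (December has 31).
Jan 2, 2235 → Feb 2, 2235: 31 days (January has 31).
Feb 2, 2235 → Mar 2, 2235: 28 days (February has 28).
Mar 2, 2235 → Apr 2, 2235: 31 days (March has 31).
Apr 2, 2235 → May 2, 2235: 30 days (April has 30).
May 2, 2235 → May 29, 2235: 27 days.
Total: 543 days.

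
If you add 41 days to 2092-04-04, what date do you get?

Apr has 30 days: +27 → May 1, 2092 (14 left).
+14 → May 15, 2092.

May 15, 2092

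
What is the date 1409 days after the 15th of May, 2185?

March 24, 2189

+365 (one year) → May 15, 2186 (1044 left).
+365 (one year) → May 15, 2187 (679 left).
+366 (one year; includes Feb 29, 2188) → May 15, 2188 (313 left).
May has 31 days: +17 → Jun 1, 2188 (296 left).
Jun has 30 days: +30 → Jul 1, 2188 (266 left).
Jul has 31 days: +31 → Aug 1, 2188 (235 left).
Aug has 31 days: +31 → Sep 1, 2188 (204 left).
Sep has 30 days: +30 → Oct 1, 2188 (174 left).
Oct has 31 days: +31 → Nov 1, 2188 (143 left).
Nov has 30 days: +30 → Dec 1, 2188 (113 left).
Dec has 31 days: +31 → Jan 1, 2189 (82 left).
Jan has 31 days: +31 → Feb 1, 2189 (51 left).
Feb has 28 days: +28 → Mar 1, 2189 (23 left).
+23 → Mar 24, 2189.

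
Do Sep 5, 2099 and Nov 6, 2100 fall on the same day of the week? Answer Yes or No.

From Sep 5, 2099 to Nov 6, 2100 is 427 days.
427 mod 7 = 0, so they are the same weekday.
(Sep 5, 2099 is a Saturday; Nov 6, 2100 is a Saturday.)

Yes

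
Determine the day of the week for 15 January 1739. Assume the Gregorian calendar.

Doomsday rule: the anchor day for the 1700s is Sunday. For year 39: 39÷12 = 3 r 3, and 3÷4 = 0, so 3+3+0 = 6.
Sunday + 6 ≡ Saturday — that's 1739's doomsday.
In January the doomsday date is Jan 3 (1739 is not a leap year).
Jan 15 is 12 days after Jan 3; 12 mod 7 = 5, so Saturday + 5 = Thursday.

Thursday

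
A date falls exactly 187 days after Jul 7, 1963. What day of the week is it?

Jul 7, 1963 is a Sunday.
187 mod 7 = 5, so 187 days after a Sunday is Sunday + 5 = Friday.

Friday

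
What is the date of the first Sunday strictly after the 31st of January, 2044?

February 7, 2044

Jan 31, 2044 is a Sunday.
From Sunday to the next Sunday is 7 days.
Jan 31, 2044 + 7 = Feb 7, 2044.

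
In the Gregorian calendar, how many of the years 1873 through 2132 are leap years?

63

Multiples of 4 in [1873,2132]: 65.
Of those, multiples of 100: 3 (not leap unless ÷400).
Multiples of 400: 1.
Leap years = 65 − 3 + 1 = 63.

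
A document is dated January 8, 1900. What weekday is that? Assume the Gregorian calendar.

Doomsday rule: the anchor day for the 1900s is Wednesday. For year 00: 0÷12 = 0 r 0, and 0÷4 = 0, so 0+0+0 = 0.
Wednesday + 0 ≡ Wednesday — that's 1900's doomsday.
In January the doomsday date is Jan 3 (1900 is not a leap year (divisible by 100 but not 400)).
Jan 8 is 5 days after Jan 3; 5 mod 7 = 5, so Wednesday + 5 = Monday.

Monday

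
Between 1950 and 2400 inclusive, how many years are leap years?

Multiples of 4 in [1950,2400]: 113.
Of those, multiples of 100: 5 (not leap unless ÷400).
Multiples of 400: 2.
Leap years = 113 − 5 + 2 = 110.

110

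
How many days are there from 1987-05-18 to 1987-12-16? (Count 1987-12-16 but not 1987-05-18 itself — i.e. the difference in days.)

May 18, 1987 → Jun 18, 1987: 31 days (May has 31).
Jun 18, 1987 → Jul 18, 1987: 30 days (June has 30).
Jul 18, 1987 → Aug 18, 1987: 31 days (July has 31).
Aug 18, 1987 → Sep 18, 1987: 31 days (August has 31).
Sep 18, 1987 → Oct 18, 1987: 30 days (September has 30).
Oct 18, 1987 → Nov 18, 1987: 31 days (October has 31).
Nov 18, 1987 → Dec 16, 1987: 28 days.
Total: 212 days.

212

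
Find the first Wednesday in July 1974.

July 3, 1974

July 1, 1974 is a Monday.
The first Wednesday is therefore July 3 (2 days later).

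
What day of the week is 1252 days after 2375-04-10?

First find the weekday of Apr 10, 2375. Doomsday rule: the anchor day for the 2300s is Wednesday. For year 75: 75÷12 = 6 r 3, and 3÷4 = 0, so 6+3+0 = 9.
Wednesday + 9 ≡ Friday — that's 2375's doomsday.
In April the doomsday date is Apr 4.
Apr 10 is 6 days after Apr 4; 6 mod 7 = 6, so Friday + 6 = Thursday.
1252 mod 7 = 6, so 1252 days after a Thursday is Thursday + 6 = Wednesday.

Wednesday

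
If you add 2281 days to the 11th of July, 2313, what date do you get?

+365 (one year) → Jul 11, 2314 (1916 left).
+365 (one year) → Jul 11, 2315 (1551 left).
+366 (one year; includes Feb 29, 2316) → Jul 11, 2316 (1185 left).
+365 (one year) → Jul 11, 2317 (820 left).
+365 (one year) → Jul 11, 2318 (455 left).
+365 (one year) → Jul 11, 2319 (90 left).
Jul has 31 days: +21 → Aug 1, 2319 (69 left).
Aug has 31 days: +31 → Sep 1, 2319 (38 left).
Sep has 30 days: +30 → Oct 1, 2319 (8 left).
+8 → Oct 9, 2319.

October 9, 2319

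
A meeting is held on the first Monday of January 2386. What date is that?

January 6, 2386

January 1, 2386 is a Wednesday.
The first Monday is therefore January 6 (5 days later).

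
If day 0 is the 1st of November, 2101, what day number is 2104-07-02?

974

Nov 1, 2101 → Nov 1, 2102: 365 days.
Nov 1, 2102 → Nov 1, 2103: 365 days.
Nov 1, 2103 → Dec 1, 2103: 30 days (November has 30).
Dec 1, 2103 → Jan 1, 2104: 31 days (December has 31).
Jan 1, 2104 → Feb 1, 2104: 31 days (January has 31).
Feb 1, 2104 → Mar 1, 2104: 29 days (February has 29).
Mar 1, 2104 → Apr 1, 2104: 31 days (March has 31).
Apr 1, 2104 → May 1, 2104: 30 days (April has 30).
May 1, 2104 → Jun 1, 2104: 31 days (May has 31).
Jun 1, 2104 → Jul 1, 2104: 30 days (June has 30).
Jul 1, 2104 → Jul 2, 2104: 1 days.
Total: 974 days.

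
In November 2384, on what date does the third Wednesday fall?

November 1, 2384 is a Thursday.
The first Wednesday is therefore November 7 (6 days later).
The third Wednesday is 7 + 2×7 = November 21.

November 21, 2384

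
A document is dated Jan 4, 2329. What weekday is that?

Doomsday rule: the anchor day for the 2300s is Wednesday. For year 29: 29÷12 = 2 r 5, and 5÷4 = 1, so 2+5+1 = 8.
Wednesday + 8 ≡ Thursday — that's 2329's doomsday.
In January the doomsday date is Jan 3 (2329 is not a leap year).
Jan 4 is 1 day after Jan 3; 1 mod 7 = 1, so Thursday + 1 = Friday.

Friday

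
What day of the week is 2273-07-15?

Doomsday rule: the anchor day for the 2200s is Friday. For year 73: 73÷12 = 6 r 1, and 1÷4 = 0, so 6+1+0 = 7.
Friday + 7 ≡ Friday — that's 2273's doomsday.
In July the doomsday date is Jul 11.
Jul 15 is 4 days after Jul 11; 4 mod 7 = 4, so Friday + 4 = Tuesday.

Tuesday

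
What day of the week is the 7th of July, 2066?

Wednesday

Doomsday rule: the anchor day for the 2000s is Tuesday. For year 66: 66÷12 = 5 r 6, and 6÷4 = 1, so 5+6+1 = 12.
Tuesday + 12 ≡ Sunday — that's 2066's doomsday.
In July the doomsday date is Jul 11.
Jul 7 is 4 days before Jul 11; 4 mod 7 = 4, so Sunday − 4 = Wednesday.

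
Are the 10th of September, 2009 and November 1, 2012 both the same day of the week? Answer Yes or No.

From Sep 10, 2009 to Nov 1, 2012 is 1148 days.
1148 mod 7 = 0, so they are the same weekday.
(Sep 10, 2009 is a Thursday; Nov 1, 2012 is a Thursday.)

Yes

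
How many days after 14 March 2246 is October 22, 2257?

4240

Mar 14, 2246 → Mar 14, 2247: 365 days.
Mar 14, 2247 → Mar 14, 2248: 366 days (Feb 29, 2248 is in that span).
Mar 14, 2248 → Mar 14, 2249: 365 days.
Mar 14, 2249 → Mar 14, 2250: 365 days.
Mar 14, 2250 → Mar 14, 2251: 365 days.
Mar 14, 2251 → Mar 14, 2252: 366 days (Feb 29, 2252 is in that span).
Mar 14, 2252 → Mar 14, 2253: 365 days.
Mar 14, 2253 → Mar 14, 2254: 365 days.
Mar 14, 2254 → Mar 14, 2255: 365 days.
Mar 14, 2255 → Mar 14, 2256: 366 days (Feb 29, 2256 is in that span).
Mar 14, 2256 → Mar 14, 2257: 365 days.
Mar 14, 2257 → Apr 14, 2257: 31 days (March has 31).
Apr 14, 2257 → May 14, 2257: 30 days (April has 30).
May 14, 2257 → Jun 14, 2257: 31 days (May has 31).
Jun 14, 2257 → Jul 14, 2257: 30 days (June has 30).
Jul 14, 2257 → Aug 14, 2257: 31 days (July has 31).
Aug 14, 2257 → Sep 14, 2257: 31 days (August has 31).
Sep 14, 2257 → Oct 14, 2257: 30 days (September has 30).
Oct 14, 2257 → Oct 22, 2257: 8 days.
Total: 4240 days.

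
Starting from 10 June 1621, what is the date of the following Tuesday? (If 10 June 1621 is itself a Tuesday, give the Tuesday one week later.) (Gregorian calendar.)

June 15, 1621

Jun 10, 1621 is a Thursday.
From Thursday to the next Tuesday is 5 days.
Jun 10, 1621 + 5 = Jun 15, 1621.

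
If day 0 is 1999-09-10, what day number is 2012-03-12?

Sep 10, 1999 → Sep 10, 2000: 366 days (Feb 29, 2000 is in that span).
Sep 10, 2000 → Sep 10, 2001: 365 days.
Sep 10, 2001 → Sep 10, 2002: 365 days.
Sep 10, 2002 → Sep 10, 2003: 365 days.
Sep 10, 2003 → Sep 10, 2004: 366 days (Feb 29, 2004 is in that span).
Sep 10, 2004 → Sep 10, 2005: 365 days.
Sep 10, 2005 → Sep 10, 2006: 365 days.
Sep 10, 2006 → Sep 10, 2007: 365 days.
Sep 10, 2007 → Sep 10, 2008: 366 days (Feb 29, 2008 is in that span).
Sep 10, 2008 → Sep 10, 2009: 365 days.
Sep 10, 2009 → Sep 10, 2010: 365 days.
Sep 10, 2010 → Sep 10, 2011: 365 days.
Sep 10, 2011 → Oct 10, 2011: 30 days (September has 30).
Oct 10, 2011 → Nov 10, 2011: 31 days (October has 31).
Nov 10, 2011 → Dec 10, 2011: 30 days (November has 30).
Dec 10, 2011 → Jan 10, 2012: 31 days (December has 31).
Jan 10, 2012 → Feb 10, 2012: 31 days (January has 31).
Feb 10, 2012 → Mar 10, 2012: 29 days (February has 29).
Mar 10, 2012 → Mar 12, 2012: 2 days.
Total: 4567 days.

4567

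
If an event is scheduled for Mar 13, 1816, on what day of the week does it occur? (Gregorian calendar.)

Wednesday

Doomsday rule: the anchor day for the 1800s is Friday. For year 16: 16÷12 = 1 r 4, and 4÷4 = 1, so 1+4+1 = 6.
Friday + 6 ≡ Thursday — that's 1816's doomsday.
In March the doomsday date is Mar 14.
Mar 13 is 1 day before Mar 14; 1 mod 7 = 1, so Thursday − 1 = Wednesday.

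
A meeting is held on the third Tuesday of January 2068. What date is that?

January 17, 2068

January 1, 2068 is a Sunday.
The first Tuesday is therefore January 3 (2 days later).
The third Tuesday is 3 + 2×7 = January 17.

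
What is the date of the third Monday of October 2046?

October 1, 2046 is a Monday.
The first Monday is therefore October 1 (same day).
The third Monday is 1 + 2×7 = October 15.

October 15, 2046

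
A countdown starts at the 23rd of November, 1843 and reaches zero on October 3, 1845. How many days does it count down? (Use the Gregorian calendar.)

680

Nov 23, 1843 → Nov 23, 1844: 366 days (Feb 29, 1844 is in that span).
Nov 23, 1844 → Dec 23, 1844: 30 days (November has 30).
Dec 23, 1844 → Jan 23, 1845: 31 days (December has 31).
Jan 23, 1845 → Feb 23, 1845: 31 days (January has 31).
Feb 23, 1845 → Mar 23, 1845: 28 days (February has 28).
Mar 23, 1845 → Apr 23, 1845: 31 days (March has 31).
Apr 23, 1845 → May 23, 1845: 30 days (April has 30).
May 23, 1845 → Jun 23, 1845: 31 days (May has 31).
Jun 23, 1845 → Jul 23, 1845: 30 days (June has 30).
Jul 23, 1845 → Aug 23, 1845: 31 days (July has 31).
Aug 23, 1845 → Sep 23, 1845: 31 days (August has 31).
Sep 23, 1845 → Oct 3, 1845: 10 days.
Total: 680 days.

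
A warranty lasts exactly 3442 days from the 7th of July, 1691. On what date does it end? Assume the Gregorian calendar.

+366 (one year; includes Feb 29, 1692) → Jul 7, 1692 (3076 left).
+365 (one year) → Jul 7, 1693 (2711 left).
+365 (one year) → Jul 7, 1694 (2346 left).
+365 (one year) → Jul 7, 1695 (1981 left).
+366 (one year; includes Feb 29, 1696) → Jul 7, 1696 (1615 left).
+365 (one year) → Jul 7, 1697 (1250 left).
+365 (one year) → Jul 7, 1698 (885 left).
+365 (one year) → Jul 7, 1699 (520 left).
+365 (one year) → Jul 7, 1700 (155 left).
Jul has 31 days: +25 → Aug 1, 1700 (130 left).
Aug has 31 days: +31 → Sep 1, 1700 (99 left).
Sep has 30 days: +30 → Oct 1, 1700 (69 left).
Oct has 31 days: +31 → Nov 1, 1700 (38 left).
Nov has 30 days: +30 → Dec 1, 1700 (8 left).
+8 → Dec 9, 1700.

December 9, 1700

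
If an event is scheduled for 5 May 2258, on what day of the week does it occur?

Doomsday rule: the anchor day for the 2200s is Friday. For year 58: 58÷12 = 4 r 10, and 10÷4 = 2, so 4+10+2 = 16.
Friday + 16 ≡ Sunday — that's 2258's doomsday.
In May the doomsday date is May 9.
May 5 is 4 days before May 9; 4 mod 7 = 4, so Sunday − 4 = Wednesday.

Wednesday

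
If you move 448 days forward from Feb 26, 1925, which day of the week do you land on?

Thursday

First find the weekday of Feb 26, 1925. Doomsday rule: the anchor day for the 1900s is Wednesday. For year 25: 25÷12 = 2 r 1, and 1÷4 = 0, so 2+1+0 = 3.
Wednesday + 3 ≡ Saturday — that's 1925's doomsday.
In February the doomsday date is Feb 28 (1925 is not a leap year).
Feb 26 is 2 days before Feb 28; 2 mod 7 = 2, so Saturday − 2 = Thursday.
448 mod 7 = 0, so 448 days after a Thursday is Thursday + 0 = Thursday.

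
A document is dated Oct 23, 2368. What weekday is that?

Doomsday rule: the anchor day for the 2300s is Wednesday. For year 68: 68÷12 = 5 r 8, and 8÷4 = 2, so 5+8+2 = 15.
Wednesday + 15 ≡ Thursday — that's 2368's doomsday.
In October the doomsday date is Oct 10.
Oct 23 is 13 days after Oct 10; 13 mod 7 = 6, so Thursday + 6 = Wednesday.

Wednesday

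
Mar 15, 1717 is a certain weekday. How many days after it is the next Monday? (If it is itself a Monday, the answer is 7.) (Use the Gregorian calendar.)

7

Mar 15, 1717 is a Monday.
From Monday to the next Monday is 7 days.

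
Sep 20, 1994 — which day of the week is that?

Tuesday

January 1, 1994 is a Saturday.
Jan 1, 1994 → Feb 1, 1994: 31 days (January has 31).
Feb 1, 1994 → Mar 1, 1994: 28 days (February has 28).
Mar 1, 1994 → Apr 1, 1994: 31 days (March has 31).
Apr 1, 1994 → May 1, 1994: 30 days (April has 30).
May 1, 1994 → Jun 1, 1994: 31 days (May has 31).
Jun 1, 1994 → Jul 1, 1994: 30 days (June has 30).
Jul 1, 1994 → Aug 1, 1994: 31 days (July has 31).
Aug 1, 1994 → Sep 1, 1994: 31 days (August has 31).
Sep 1, 1994 → Sep 20, 1994: 19 days.
Total: 262 days.
262 mod 7 = 3, so Saturday + 3 = Tuesday.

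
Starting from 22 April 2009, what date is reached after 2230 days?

May 31, 2015

+365 (one year) → Apr 22, 2010 (1865 left).
+365 (one year) → Apr 22, 2011 (1500 left).
+366 (one year; includes Feb 29, 2012) → Apr 22, 2012 (1134 left).
+365 (one year) → Apr 22, 2013 (769 left).
+365 (one year) → Apr 22, 2014 (404 left).
+365 (one year) → Apr 22, 2015 (39 left).
Apr has 30 days: +9 → May 1, 2015 (30 left).
+30 → May 31, 2015.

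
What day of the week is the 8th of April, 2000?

Saturday

Doomsday rule: the anchor day for the 2000s is Tuesday. For year 00: 0÷12 = 0 r 0, and 0÷4 = 0, so 0+0+0 = 0.
Tuesday + 0 ≡ Tuesday — that's 2000's doomsday.
In April the doomsday date is Apr 4.
Apr 8 is 4 days after Apr 4; 4 mod 7 = 4, so Tuesday + 4 = Saturday.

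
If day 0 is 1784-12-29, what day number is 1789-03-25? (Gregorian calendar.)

1547

Dec 29, 1784 → Dec 29, 1785: 365 days.
Dec 29, 1785 → Dec 29, 1786: 365 days.
Dec 29, 1786 → Dec 29, 1787: 365 days.
Dec 29, 1787 → Dec 29, 1788: 366 days (Feb 29, 1788 is in that span).
Dec 29, 1788 → Jan 29, 1789: 31 days (December has 31).
Jan 29, 1789 → Feb 28, 1789: 30 days (January has 31).
Feb 28, 1789 → Mar 25, 1789: 25 days.
Total: 1547 days.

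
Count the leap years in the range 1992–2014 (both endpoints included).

6

Multiples of 4 in [1992,2014]: 6.
Of those, multiples of 100: 1 (not leap unless ÷400).
Multiples of 400: 1.
Leap years = 6 − 1 + 1 = 6.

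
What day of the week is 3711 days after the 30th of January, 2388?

Sunday

First find the weekday of Jan 30, 2388. Doomsday rule: the anchor day for the 2300s is Wednesday. For year 88: 88÷12 = 7 r 4, and 4÷4 = 1, so 7+4+1 = 12.
Wednesday + 12 ≡ Monday — that's 2388's doomsday.
In January the doomsday date is Jan 4 (2388 is a leap year (divisible by 4)).
Jan 30 is 26 days after Jan 4; 26 mod 7 = 5, so Monday + 5 = Saturday.
3711 mod 7 = 1, so 3711 days after a Saturday is Saturday + 1 = Sunday.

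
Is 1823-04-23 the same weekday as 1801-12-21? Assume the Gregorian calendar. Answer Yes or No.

From Dec 21, 1801 to Apr 23, 1823 is 7793 days.
7793 mod 7 = 2, so they are different weekdays.
(Dec 21, 1801 is a Monday; Apr 23, 1823 is a Wednesday.)

No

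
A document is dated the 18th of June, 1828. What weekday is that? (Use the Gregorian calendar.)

Doomsday rule: the anchor day for the 1800s is Friday. For year 28: 28÷12 = 2 r 4, and 4÷4 = 1, so 2+4+1 = 7.
Friday + 7 ≡ Friday — that's 1828's doomsday.
In June the doomsday date is Jun 6.
Jun 18 is 12 days after Jun 6; 12 mod 7 = 5, so Friday + 5 = Wednesday.

Wednesday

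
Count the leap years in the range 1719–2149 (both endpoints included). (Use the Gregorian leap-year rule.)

Multiples of 4 in [1719,2149]: 108.
Of those, multiples of 100: 4 (not leap unless ÷400).
Multiples of 400: 1.
Leap years = 108 − 4 + 1 = 105.

105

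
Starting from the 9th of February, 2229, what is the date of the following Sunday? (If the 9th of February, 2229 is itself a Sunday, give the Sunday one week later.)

February 15, 2229

Feb 9, 2229 is a Monday.
From Monday to the next Sunday is 6 days.
Feb 9, 2229 + 6 = Feb 15, 2229.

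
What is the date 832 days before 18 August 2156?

−366 (one year; includes Feb 29, 2156) → Aug 18, 2155 (466 left).
−365 (one year) → Aug 18, 2154 (101 left).
−18 → Jul 31, 2154 (end of Jul, 31 days; 83 left).
−31 → Jun 30, 2154 (end of Jun, 30 days; 52 left).
−30 → May 31, 2154 (end of May, 31 days; 22 left).
−22 → May 9, 2154.

May 9, 2154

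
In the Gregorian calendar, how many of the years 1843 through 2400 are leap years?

Multiples of 4 in [1843,2400]: 140.
Of those, multiples of 100: 6 (not leap unless ÷400).
Multiples of 400: 2.
Leap years = 140 − 6 + 2 = 136.

136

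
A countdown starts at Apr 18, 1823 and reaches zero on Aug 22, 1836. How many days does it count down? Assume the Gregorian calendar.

4875

Apr 18, 1823 → Apr 18, 1824: 366 days (Feb 29, 1824 is in that span).
Apr 18, 1824 → Apr 18, 1825: 365 days.
Apr 18, 1825 → Apr 18, 1826: 365 days.
Apr 18, 1826 → Apr 18, 1827: 365 days.
Apr 18, 1827 → Apr 18, 1828: 366 days (Feb 29, 1828 is in that span).
Apr 18, 1828 → Apr 18, 1829: 365 days.
Apr 18, 1829 → Apr 18, 1830: 365 days.
Apr 18, 1830 → Apr 18, 1831: 365 days.
Apr 18, 1831 → Apr 18, 1832: 366 days (Feb 29, 1832 is in that span).
Apr 18, 1832 → Apr 18, 1833: 365 days.
Apr 18, 1833 → Apr 18, 1834: 365 days.
Apr 18, 1834 → Apr 18, 1835: 365 days.
Apr 18, 1835 → Apr 18, 1836: 366 days (Feb 29, 1836 is in that span).
Apr 18, 1836 → May 18, 1836: 30 days (April has 30).
May 18, 1836 → Jun 18, 1836: 31 days (May has 31).
Jun 18, 1836 → Jul 18, 1836: 30 days (June has 30).
Jul 18, 1836 → Aug 18, 1836: 31 days (July has 31).
Aug 18, 1836 → Aug 22, 1836: 4 days.
Total: 4875 days.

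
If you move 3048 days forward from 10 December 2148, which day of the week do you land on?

Dec 10, 2148 is a Tuesday.
3048 mod 7 = 3, so 3048 days after a Tuesday is Tuesday + 3 = Friday.

Friday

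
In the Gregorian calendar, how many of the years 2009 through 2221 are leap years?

Multiples of 4 in [2009,2221]: 53.
Of those, multiples of 100: 2 (not leap unless ÷400).
Multiples of 400: 0.
Leap years = 53 − 2 + 0 = 51.

51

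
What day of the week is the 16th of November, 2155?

Doomsday rule: the anchor day for the 2100s is Sunday. For year 55: 55÷12 = 4 r 7, and 7÷4 = 1, so 4+7+1 = 12.
Sunday + 12 ≡ Friday — that's 2155's doomsday.
In November the doomsday date is Nov 7.
Nov 16 is 9 days after Nov 7; 9 mod 7 = 2, so Friday + 2 = Sunday.

Sunday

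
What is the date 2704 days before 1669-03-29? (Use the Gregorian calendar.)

November 2, 1661

−365 (one year) → Mar 29, 1668 (2339 left).
−366 (one year; includes Feb 29, 1668) → Mar 29, 1667 (1973 left).
−365 (one year) → Mar 29, 1666 (1608 left).
−365 (one year) → Mar 29, 1665 (1243 left).
−365 (one year) → Mar 29, 1664 (878 left).
−366 (one year; includes Feb 29, 1664) → Mar 29, 1663 (512 left).
−365 (one year) → Mar 29, 1662 (147 left).
−29 → Feb 28, 1662 (end of Feb, 28 days; 118 left).
−28 → Jan 31, 1662 (end of Jan, 31 days; 90 left).
−31 → Dec 31, 1661 (end of Dec, 31 days; 59 left).
−31 → Nov 30, 1661 (end of Nov, 30 days; 28 left).
−28 → Nov 2, 1661.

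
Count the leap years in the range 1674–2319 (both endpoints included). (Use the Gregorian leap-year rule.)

Multiples of 4 in [1674,2319]: 161.
Of those, multiples of 100: 7 (not leap unless ÷400).
Multiples of 400: 1.
Leap years = 161 − 7 + 1 = 155.

155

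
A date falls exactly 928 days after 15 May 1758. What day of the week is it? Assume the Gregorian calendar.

May 15, 1758 is a Monday.
928 mod 7 = 4, so 928 days after a Monday is Monday + 4 = Friday.

Friday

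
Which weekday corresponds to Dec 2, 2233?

Monday

January 1, 2233 is a Tuesday.
Jan 1, 2233 → Feb 1, 2233: 31 days (January has 31).
Feb 1, 2233 → Mar 1, 2233: 28 days (February has 28).
Mar 1, 2233 → Apr 1, 2233: 31 days (March has 31).
Apr 1, 2233 → May 1, 2233: 30 days (April has 30).
May 1, 2233 → Jun 1, 2233: 31 days (May has 31).
Jun 1, 2233 → Jul 1, 2233: 30 days (June has 30).
Jul 1, 2233 → Aug 1, 2233: 31 days (July has 31).
Aug 1, 2233 → Sep 1, 2233: 31 days (August has 31).
Sep 1, 2233 → Oct 1, 2233: 30 days (September has 30).
Oct 1, 2233 → Nov 1, 2233: 31 days (October has 31).
Nov 1, 2233 → Dec 1, 2233: 30 days (November has 30).
Dec 1, 2233 → Dec 2, 2233: 1 days.
Total: 335 days.
335 mod 7 = 6, so Tuesday + 6 = Monday.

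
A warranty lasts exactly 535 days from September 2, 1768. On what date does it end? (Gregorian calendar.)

February 19, 1770

+365 (one year) → Sep 2, 1769 (170 left).
Sep has 30 days: +29 → Oct 1, 1769 (141 left).
Oct has 31 days: +31 → Nov 1, 1769 (110 left).
Nov has 30 days: +30 → Dec 1, 1769 (80 left).
Dec has 31 days: +31 → Jan 1, 1770 (49 left).
Jan has 31 days: +31 → Feb 1, 1770 (18 left).
+18 → Feb 19, 1770.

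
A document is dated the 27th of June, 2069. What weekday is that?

Doomsday rule: the anchor day for the 2000s is Tuesday. For year 69: 69÷12 = 5 r 9, and 9÷4 = 2, so 5+9+2 = 16.
Tuesday + 16 ≡ Thursday — that's 2069's doomsday.
In June the doomsday date is Jun 6.
Jun 27 is 21 days after Jun 6; 21 mod 7 = 0, so Thursday + 0 = Thursday.

Thursday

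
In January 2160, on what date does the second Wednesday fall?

January 9, 2160

January 1, 2160 is a Tuesday.
The first Wednesday is therefore January 2 (1 days later).
The second Wednesday is 2 + 1×7 = January 9.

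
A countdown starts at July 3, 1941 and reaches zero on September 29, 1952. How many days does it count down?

Jul 3, 1941 → Jul 3, 1942: 365 days.
Jul 3, 1942 → Jul 3, 1943: 365 days.
Jul 3, 1943 → Jul 3, 1944: 366 days (Feb 29, 1944 is in that span).
Jul 3, 1944 → Jul 3, 1945: 365 days.
Jul 3, 1945 → Jul 3, 1946: 365 days.
Jul 3, 1946 → Jul 3, 1947: 365 days.
Jul 3, 1947 → Jul 3, 1948: 366 days (Feb 29, 1948 is in that span).
Jul 3, 1948 → Jul 3, 1949: 365 days.
Jul 3, 1949 → Jul 3, 1950: 365 days.
Jul 3, 1950 → Jul 3, 1951: 365 days.
Jul 3, 1951 → Jul 3, 1952: 366 days (Feb 29, 1952 is in that span).
Jul 3, 1952 → Aug 3, 1952: 31 days (July has 31).
Aug 3, 1952 → Sep 3, 1952: 31 days (August has 31).
Sep 3, 1952 → Sep 29, 1952: 26 days.
Total: 4106 days.

4106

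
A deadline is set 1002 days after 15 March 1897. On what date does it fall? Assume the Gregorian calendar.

+365 (one year) → Mar 15, 1898 (637 left).
+365 (one year) → Mar 15, 1899 (272 left).
Mar has 31 days: +17 → Apr 1, 1899 (255 left).
Apr has 30 days: +30 → May 1, 1899 (225 left).
May has 31 days: +31 → Jun 1, 1899 (194 left).
Jun has 30 days: +30 → Jul 1, 1899 (164 left).
Jul has 31 days: +31 → Aug 1, 1899 (133 left).
Aug has 31 days: +31 → Sep 1, 1899 (102 left).
Sep has 30 days: +30 → Oct 1, 1899 (72 left).
Oct has 31 days: +31 → Nov 1, 1899 (41 left).
Nov has 30 days: +30 → Dec 1, 1899 (11 left).
+11 → Dec 12, 1899.

December 12, 1899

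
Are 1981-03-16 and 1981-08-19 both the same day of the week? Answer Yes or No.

No

From Mar 16, 1981 to Aug 19, 1981 is 156 days.
156 mod 7 = 2, so they are different weekdays.
(Mar 16, 1981 is a Monday; Aug 19, 1981 is a Wednesday.)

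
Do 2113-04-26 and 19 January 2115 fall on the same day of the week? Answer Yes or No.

From Apr 26, 2113 to Jan 19, 2115 is 633 days.
633 mod 7 = 3, so they are different weekdays.
(Apr 26, 2113 is a Wednesday; Jan 19, 2115 is a Saturday.)

No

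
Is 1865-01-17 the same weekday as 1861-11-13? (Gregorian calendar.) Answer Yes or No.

From Nov 13, 1861 to Jan 17, 1865 is 1161 days.
1161 mod 7 = 6, so they are different weekdays.
(Nov 13, 1861 is a Wednesday; Jan 17, 1865 is a Tuesday.)

No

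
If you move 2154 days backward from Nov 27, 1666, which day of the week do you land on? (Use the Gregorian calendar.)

Monday

Nov 27, 1666 is a Saturday.
2154 mod 7 = 5, so 2154 days before a Saturday is Saturday − 5 = Monday.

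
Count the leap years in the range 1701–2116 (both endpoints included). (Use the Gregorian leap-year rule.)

Multiples of 4 in [1701,2116]: 104.
Of those, multiples of 100: 4 (not leap unless ÷400).
Multiples of 400: 1.
Leap years = 104 − 4 + 1 = 101.

101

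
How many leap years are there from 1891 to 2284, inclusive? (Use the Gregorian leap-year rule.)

Multiples of 4 in [1891,2284]: 99.
Of those, multiples of 100: 4 (not leap unless ÷400).
Multiples of 400: 1.
Leap years = 99 − 4 + 1 = 96.

96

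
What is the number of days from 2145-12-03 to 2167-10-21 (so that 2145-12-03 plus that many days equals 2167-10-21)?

7992

Dec 3, 2145 → Dec 3, 2146: 365 days.
Dec 3, 2146 → Dec 3, 2147: 365 days.
Dec 3, 2147 → Dec 3, 2148: 366 days (Feb 29, 2148 is in that span).
Dec 3, 2148 → Dec 3, 2149: 365 days.
Dec 3, 2149 → Dec 3, 2150: 365 days.
Dec 3, 2150 → Dec 3, 2151: 365 days.
Dec 3, 2151 → Dec 3, 2152: 366 days (Feb 29, 2152 is in that span).
Dec 3, 2152 → Dec 3, 2153: 365 days.
Dec 3, 2153 → Dec 3, 2154: 365 days.
Dec 3, 2154 → Dec 3, 2155: 365 days.
Dec 3, 2155 → Dec 3, 2156: 366 days (Feb 29, 2156 is in that span).
Dec 3, 2156 → Dec 3, 2157: 365 days.
Dec 3, 2157 → Dec 3, 2158: 365 days.
Dec 3, 2158 → Dec 3, 2159: 365 days.
Dec 3, 2159 → Dec 3, 2160: 366 days (Feb 29, 2160 is in that span).
Dec 3, 2160 → Dec 3, 2161: 365 days.
Dec 3, 2161 → Dec 3, 2162: 365 days.
Dec 3, 2162 → Dec 3, 2163: 365 days.
Dec 3, 2163 → Dec 3, 2164: 366 days (Feb 29, 2164 is in that span).
Dec 3, 2164 → Dec 3, 2165: 365 days.
Dec 3, 2165 → Dec 3, 2166: 365 days.
Dec 3, 2166 → Jan 3, 2167: 31 days (December has 31).
Jan 3, 2167 → Feb 3, 2167: 31 days (January has 31).
Feb 3, 2167 → Mar 3, 2167: 28 days (February has 28).
Mar 3, 2167 → Apr 3, 2167: 31 days (March has 31).
Apr 3, 2167 → May 3, 2167: 30 days (April has 30).
May 3, 2167 → Jun 3, 2167: 31 days (May has 31).
Jun 3, 2167 → Jul 3, 2167: 30 days (June has 30).
Jul 3, 2167 → Aug 3, 2167: 31 days (July has 31).
Aug 3, 2167 → Sep 3, 2167: 31 days (August has 31).
Sep 3, 2167 → Oct 3, 2167: 30 days (September has 30).
Oct 3, 2167 → Oct 21, 2167: 18 days.
Total: 7992 days.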